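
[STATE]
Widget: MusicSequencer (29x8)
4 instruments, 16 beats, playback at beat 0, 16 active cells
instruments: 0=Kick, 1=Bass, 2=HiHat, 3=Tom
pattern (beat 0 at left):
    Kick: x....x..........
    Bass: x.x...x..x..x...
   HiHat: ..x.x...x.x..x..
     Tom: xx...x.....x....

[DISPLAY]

      ▼123456789012345       
  Kick█····█··········       
  Bass█·█···█··█··█···       
 HiHat··█·█···█·█··█··       
   Tom██···█·····█····       
                             
                             
                             


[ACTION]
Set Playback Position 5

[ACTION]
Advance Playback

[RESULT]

      012345▼789012345       
  Kick█····█··········       
  Bass█·█···█··█··█···       
 HiHat··█·█···█·█··█··       
   Tom██···█·····█····       
                             
                             
                             


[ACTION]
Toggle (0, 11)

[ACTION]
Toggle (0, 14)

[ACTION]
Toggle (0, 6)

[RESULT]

      012345▼789012345       
  Kick█····██····█··█·       
  Bass█·█···█··█··█···       
 HiHat··█·█···█·█··█··       
   Tom██···█·····█····       
                             
                             
                             


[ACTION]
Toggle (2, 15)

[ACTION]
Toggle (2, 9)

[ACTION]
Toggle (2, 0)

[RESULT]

      012345▼789012345       
  Kick█····██····█··█·       
  Bass█·█···█··█··█···       
 HiHat█·█·█···███··█·█       
   Tom██···█·····█····       
                             
                             
                             


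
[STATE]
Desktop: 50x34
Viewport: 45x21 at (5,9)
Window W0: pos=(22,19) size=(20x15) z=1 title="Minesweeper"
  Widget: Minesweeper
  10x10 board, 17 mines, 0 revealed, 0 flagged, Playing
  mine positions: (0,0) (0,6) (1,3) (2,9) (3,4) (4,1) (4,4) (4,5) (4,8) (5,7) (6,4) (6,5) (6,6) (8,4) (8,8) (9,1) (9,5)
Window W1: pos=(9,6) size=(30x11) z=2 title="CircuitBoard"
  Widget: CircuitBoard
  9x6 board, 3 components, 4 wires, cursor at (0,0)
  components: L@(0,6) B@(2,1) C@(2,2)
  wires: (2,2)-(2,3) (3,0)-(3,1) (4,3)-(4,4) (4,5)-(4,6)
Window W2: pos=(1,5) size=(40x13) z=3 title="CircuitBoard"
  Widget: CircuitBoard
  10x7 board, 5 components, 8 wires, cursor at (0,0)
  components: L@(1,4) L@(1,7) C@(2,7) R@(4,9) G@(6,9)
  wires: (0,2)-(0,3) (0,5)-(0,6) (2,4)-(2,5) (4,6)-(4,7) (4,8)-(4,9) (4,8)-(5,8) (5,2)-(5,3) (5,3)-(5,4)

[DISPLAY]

[.]      · ─ ·       · ─ ·         ┃         
                                   ┃         
                 L           L     ┃         
                                   ┃         
                 · ─ ·       C     ┃         
                                   ┃         
                                   ┃         
                                   ┃         
━━━━━━━━━━━━━━━━━━━━━━━━━━━━━━━━━━━┛         
                                             
                 ┏━━━━━━━━━━━━━━━━━━┓        
                 ┃ Minesweeper      ┃        
                 ┠──────────────────┨        
                 ┃■■■■■■■■■■        ┃        
                 ┃■■■■■■■■■■        ┃        
                 ┃■■■■■■■■■■        ┃        
                 ┃■■■■■■■■■■        ┃        
                 ┃■■■■■■■■■■        ┃        
                 ┃■■■■■■■■■■        ┃        
                 ┃■■■■■■■■■■        ┃        
                 ┃■■■■■■■■■■        ┃        


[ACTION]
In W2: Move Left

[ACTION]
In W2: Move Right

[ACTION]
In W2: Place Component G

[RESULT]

    [G]  · ─ ·       · ─ ·         ┃         
                                   ┃         
                 L           L     ┃         
                                   ┃         
                 · ─ ·       C     ┃         
                                   ┃         
                                   ┃         
                                   ┃         
━━━━━━━━━━━━━━━━━━━━━━━━━━━━━━━━━━━┛         
                                             
                 ┏━━━━━━━━━━━━━━━━━━┓        
                 ┃ Minesweeper      ┃        
                 ┠──────────────────┨        
                 ┃■■■■■■■■■■        ┃        
                 ┃■■■■■■■■■■        ┃        
                 ┃■■■■■■■■■■        ┃        
                 ┃■■■■■■■■■■        ┃        
                 ┃■■■■■■■■■■        ┃        
                 ┃■■■■■■■■■■        ┃        
                 ┃■■■■■■■■■■        ┃        
                 ┃■■■■■■■■■■        ┃        


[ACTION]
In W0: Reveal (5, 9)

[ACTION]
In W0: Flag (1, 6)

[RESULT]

    [G]  · ─ ·       · ─ ·         ┃         
                                   ┃         
                 L           L     ┃         
                                   ┃         
                 · ─ ·       C     ┃         
                                   ┃         
                                   ┃         
                                   ┃         
━━━━━━━━━━━━━━━━━━━━━━━━━━━━━━━━━━━┛         
                                             
                 ┏━━━━━━━━━━━━━━━━━━┓        
                 ┃ Minesweeper      ┃        
                 ┠──────────────────┨        
                 ┃■■■■■■■■■■        ┃        
                 ┃■■■■■■⚑■■■        ┃        
                 ┃■■■■■■■■■■        ┃        
                 ┃■■■■■■■■■■        ┃        
                 ┃■■■■■■■■■■        ┃        
                 ┃■■■■■■■■■1        ┃        
                 ┃■■■■■■■■■■        ┃        
                 ┃■■■■■■■■■■        ┃        


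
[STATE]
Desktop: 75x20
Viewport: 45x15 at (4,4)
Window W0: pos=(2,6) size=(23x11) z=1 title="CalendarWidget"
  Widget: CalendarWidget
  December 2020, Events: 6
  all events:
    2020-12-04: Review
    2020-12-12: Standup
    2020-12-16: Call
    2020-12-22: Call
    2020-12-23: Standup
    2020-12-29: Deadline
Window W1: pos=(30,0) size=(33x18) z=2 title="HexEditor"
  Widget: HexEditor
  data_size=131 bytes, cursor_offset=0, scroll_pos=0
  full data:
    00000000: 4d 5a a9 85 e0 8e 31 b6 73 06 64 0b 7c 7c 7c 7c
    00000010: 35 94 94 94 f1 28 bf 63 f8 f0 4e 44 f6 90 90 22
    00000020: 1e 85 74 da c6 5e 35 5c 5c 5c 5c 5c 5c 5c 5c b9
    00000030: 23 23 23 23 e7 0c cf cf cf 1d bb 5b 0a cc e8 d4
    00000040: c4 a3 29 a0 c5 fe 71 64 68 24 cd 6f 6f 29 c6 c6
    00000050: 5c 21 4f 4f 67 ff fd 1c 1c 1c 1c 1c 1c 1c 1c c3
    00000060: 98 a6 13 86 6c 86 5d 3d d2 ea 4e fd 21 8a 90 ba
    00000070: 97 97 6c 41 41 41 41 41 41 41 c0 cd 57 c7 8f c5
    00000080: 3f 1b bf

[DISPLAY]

                          ┃00000010  35 94 94
                          ┃00000020  1e 85 74
━━━━━━━━━━━━━━━━━━━━┓     ┃00000030  23 23 23
CalendarWidget      ┃     ┃00000040  c4 a3 29
────────────────────┨     ┃00000050  5c 21 4f
   December 2020    ┃     ┃00000060  98 a6 13
o Tu We Th Fr Sa Su ┃     ┃00000070  97 97 6c
   1  2  3  4*  5  6┃     ┃00000080  3f 1b bf
7  8  9 10 11 12* 13┃     ┃                  
4 15 16* 17 18 19 20┃     ┃                  
1 22* 23* 24 25 26 2┃     ┃                  
8 29* 30 31         ┃     ┃                  
━━━━━━━━━━━━━━━━━━━━┛     ┃                  
                          ┗━━━━━━━━━━━━━━━━━━
                                             


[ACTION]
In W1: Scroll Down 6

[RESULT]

                          ┃00000070  97 97 6c
                          ┃00000080  3f 1b bf
━━━━━━━━━━━━━━━━━━━━┓     ┃                  
CalendarWidget      ┃     ┃                  
────────────────────┨     ┃                  
   December 2020    ┃     ┃                  
o Tu We Th Fr Sa Su ┃     ┃                  
   1  2  3  4*  5  6┃     ┃                  
7  8  9 10 11 12* 13┃     ┃                  
4 15 16* 17 18 19 20┃     ┃                  
1 22* 23* 24 25 26 2┃     ┃                  
8 29* 30 31         ┃     ┃                  
━━━━━━━━━━━━━━━━━━━━┛     ┃                  
                          ┗━━━━━━━━━━━━━━━━━━
                                             


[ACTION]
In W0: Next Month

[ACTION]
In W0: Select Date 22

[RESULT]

                          ┃00000070  97 97 6c
                          ┃00000080  3f 1b bf
━━━━━━━━━━━━━━━━━━━━┓     ┃                  
CalendarWidget      ┃     ┃                  
────────────────────┨     ┃                  
    January 2021    ┃     ┃                  
o Tu We Th Fr Sa Su ┃     ┃                  
            1  2  3 ┃     ┃                  
4  5  6  7  8  9 10 ┃     ┃                  
1 12 13 14 15 16 17 ┃     ┃                  
8 19 20 21 [22] 23 2┃     ┃                  
5 26 27 28 29 30 31 ┃     ┃                  
━━━━━━━━━━━━━━━━━━━━┛     ┃                  
                          ┗━━━━━━━━━━━━━━━━━━
                                             


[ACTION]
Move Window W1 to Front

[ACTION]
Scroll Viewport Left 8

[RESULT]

                              ┃00000070  97 9
                              ┃00000080  3f 1
  ┏━━━━━━━━━━━━━━━━━━━━━┓     ┃              
  ┃ CalendarWidget      ┃     ┃              
  ┠─────────────────────┨     ┃              
  ┃     January 2021    ┃     ┃              
  ┃Mo Tu We Th Fr Sa Su ┃     ┃              
  ┃             1  2  3 ┃     ┃              
  ┃ 4  5  6  7  8  9 10 ┃     ┃              
  ┃11 12 13 14 15 16 17 ┃     ┃              
  ┃18 19 20 21 [22] 23 2┃     ┃              
  ┃25 26 27 28 29 30 31 ┃     ┃              
  ┗━━━━━━━━━━━━━━━━━━━━━┛     ┃              
                              ┗━━━━━━━━━━━━━━
                                             


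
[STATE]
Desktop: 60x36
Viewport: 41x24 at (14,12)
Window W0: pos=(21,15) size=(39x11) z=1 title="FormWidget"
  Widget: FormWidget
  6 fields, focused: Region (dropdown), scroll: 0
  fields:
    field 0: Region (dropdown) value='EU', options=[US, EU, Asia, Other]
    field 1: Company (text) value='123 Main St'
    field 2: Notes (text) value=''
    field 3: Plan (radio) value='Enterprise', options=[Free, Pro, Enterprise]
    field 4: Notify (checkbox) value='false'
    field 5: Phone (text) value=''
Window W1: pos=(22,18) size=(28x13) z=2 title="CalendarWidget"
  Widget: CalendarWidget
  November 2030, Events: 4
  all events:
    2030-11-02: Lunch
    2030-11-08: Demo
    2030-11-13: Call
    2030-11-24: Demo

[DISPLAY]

                                         
                                         
                                         
       ┏━━━━━━━━━━━━━━━━━━━━━━━━━━━━━━━━━
       ┃ FormWidget                      
       ┠─────────────────────────────────
       ┃┏━━━━━━━━━━━━━━━━━━━━━━━━━━┓     
       ┃┃ CalendarWidget           ┃     
       ┃┠──────────────────────────┨     
       ┃┃      November 2030       ┃Pro  
       ┃┃Mo Tu We Th Fr Sa Su      ┃     
       ┃┃             1  2*  3     ┃     
       ┃┃ 4  5  6  7  8*  9 10     ┃     
       ┗┃11 12 13* 14 15 16 17     ┃━━━━━
        ┃18 19 20 21 22 23 24*     ┃     
        ┃25 26 27 28 29 30         ┃     
        ┃                          ┃     
        ┃                          ┃     
        ┗━━━━━━━━━━━━━━━━━━━━━━━━━━┛     
                                         
                                         
                                         
                                         
                                         


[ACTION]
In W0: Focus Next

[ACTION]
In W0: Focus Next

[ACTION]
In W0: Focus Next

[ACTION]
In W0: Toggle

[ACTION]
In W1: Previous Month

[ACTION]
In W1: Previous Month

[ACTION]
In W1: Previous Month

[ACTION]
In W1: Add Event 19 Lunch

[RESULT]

                                         
                                         
                                         
       ┏━━━━━━━━━━━━━━━━━━━━━━━━━━━━━━━━━
       ┃ FormWidget                      
       ┠─────────────────────────────────
       ┃┏━━━━━━━━━━━━━━━━━━━━━━━━━━┓     
       ┃┃ CalendarWidget           ┃     
       ┃┠──────────────────────────┨     
       ┃┃       August 2030        ┃Pro  
       ┃┃Mo Tu We Th Fr Sa Su      ┃     
       ┃┃          1  2  3  4      ┃     
       ┃┃ 5  6  7  8  9 10 11      ┃     
       ┗┃12 13 14 15 16 17 18      ┃━━━━━
        ┃19* 20 21 22 23 24 25     ┃     
        ┃26 27 28 29 30 31         ┃     
        ┃                          ┃     
        ┃                          ┃     
        ┗━━━━━━━━━━━━━━━━━━━━━━━━━━┛     
                                         
                                         
                                         
                                         
                                         


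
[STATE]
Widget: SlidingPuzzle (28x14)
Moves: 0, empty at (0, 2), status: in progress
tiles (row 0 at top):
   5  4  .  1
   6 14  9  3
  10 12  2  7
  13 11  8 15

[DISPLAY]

┌────┬────┬────┬────┐       
│  5 │  4 │    │  1 │       
├────┼────┼────┼────┤       
│  6 │ 14 │  9 │  3 │       
├────┼────┼────┼────┤       
│ 10 │ 12 │  2 │  7 │       
├────┼────┼────┼────┤       
│ 13 │ 11 │  8 │ 15 │       
└────┴────┴────┴────┘       
Moves: 0                    
                            
                            
                            
                            


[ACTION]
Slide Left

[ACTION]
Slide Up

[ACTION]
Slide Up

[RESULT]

┌────┬────┬────┬────┐       
│  5 │  4 │  1 │  3 │       
├────┼────┼────┼────┤       
│  6 │ 14 │  9 │  7 │       
├────┼────┼────┼────┤       
│ 10 │ 12 │  2 │    │       
├────┼────┼────┼────┤       
│ 13 │ 11 │  8 │ 15 │       
└────┴────┴────┴────┘       
Moves: 3                    
                            
                            
                            
                            


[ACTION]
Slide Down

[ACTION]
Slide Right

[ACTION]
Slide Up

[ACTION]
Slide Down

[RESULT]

┌────┬────┬────┬────┐       
│  5 │  4 │  1 │  3 │       
├────┼────┼────┼────┤       
│  6 │ 14 │    │  9 │       
├────┼────┼────┼────┤       
│ 10 │ 12 │  2 │  7 │       
├────┼────┼────┼────┤       
│ 13 │ 11 │  8 │ 15 │       
└────┴────┴────┴────┘       
Moves: 7                    
                            
                            
                            
                            


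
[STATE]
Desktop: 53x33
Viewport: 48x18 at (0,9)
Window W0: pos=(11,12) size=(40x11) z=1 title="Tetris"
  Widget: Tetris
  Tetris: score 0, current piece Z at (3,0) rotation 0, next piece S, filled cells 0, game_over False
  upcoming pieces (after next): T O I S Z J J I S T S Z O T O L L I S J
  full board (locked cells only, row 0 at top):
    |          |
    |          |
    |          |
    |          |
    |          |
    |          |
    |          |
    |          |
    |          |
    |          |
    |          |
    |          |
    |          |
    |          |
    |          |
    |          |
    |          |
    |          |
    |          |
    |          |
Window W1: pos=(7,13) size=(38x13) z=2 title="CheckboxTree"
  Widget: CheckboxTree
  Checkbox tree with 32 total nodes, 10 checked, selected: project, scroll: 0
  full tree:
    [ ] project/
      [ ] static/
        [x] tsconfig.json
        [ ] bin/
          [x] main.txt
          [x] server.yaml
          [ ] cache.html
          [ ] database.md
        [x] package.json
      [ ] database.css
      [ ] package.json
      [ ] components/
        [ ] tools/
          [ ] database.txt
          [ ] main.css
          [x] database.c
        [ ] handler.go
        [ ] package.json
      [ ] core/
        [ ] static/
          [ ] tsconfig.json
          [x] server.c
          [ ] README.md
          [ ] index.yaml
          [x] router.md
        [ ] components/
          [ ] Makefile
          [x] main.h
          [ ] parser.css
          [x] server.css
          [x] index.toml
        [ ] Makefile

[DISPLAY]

                                                
                                                
                                                
           ┏━━━━━━━━━━━━━━━━━━━━━━━━━━━━━━━━━━━━
       ┏━━━━━━━━━━━━━━━━━━━━━━━━━━━━━━━━━━━━┓   
       ┃ CheckboxTree                       ┃───
       ┠────────────────────────────────────┨   
       ┃>[-] project/                       ┃   
       ┃   [-] static/                      ┃   
       ┃     [x] tsconfig.json              ┃   
       ┃     [-] bin/                       ┃   
       ┃       [x] main.txt                 ┃   
       ┃       [x] server.yaml              ┃   
       ┃       [ ] cache.html               ┃━━━
       ┃       [ ] database.md              ┃   
       ┃     [x] package.json               ┃   
       ┗━━━━━━━━━━━━━━━━━━━━━━━━━━━━━━━━━━━━┛   
                                                


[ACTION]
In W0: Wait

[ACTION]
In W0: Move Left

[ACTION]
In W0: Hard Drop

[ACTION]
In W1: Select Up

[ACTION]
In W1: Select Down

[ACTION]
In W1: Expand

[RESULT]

                                                
                                                
                                                
           ┏━━━━━━━━━━━━━━━━━━━━━━━━━━━━━━━━━━━━
       ┏━━━━━━━━━━━━━━━━━━━━━━━━━━━━━━━━━━━━┓   
       ┃ CheckboxTree                       ┃───
       ┠────────────────────────────────────┨   
       ┃ [-] project/                       ┃   
       ┃>  [-] static/                      ┃   
       ┃     [x] tsconfig.json              ┃   
       ┃     [-] bin/                       ┃   
       ┃       [x] main.txt                 ┃   
       ┃       [x] server.yaml              ┃   
       ┃       [ ] cache.html               ┃━━━
       ┃       [ ] database.md              ┃   
       ┃     [x] package.json               ┃   
       ┗━━━━━━━━━━━━━━━━━━━━━━━━━━━━━━━━━━━━┛   
                                                


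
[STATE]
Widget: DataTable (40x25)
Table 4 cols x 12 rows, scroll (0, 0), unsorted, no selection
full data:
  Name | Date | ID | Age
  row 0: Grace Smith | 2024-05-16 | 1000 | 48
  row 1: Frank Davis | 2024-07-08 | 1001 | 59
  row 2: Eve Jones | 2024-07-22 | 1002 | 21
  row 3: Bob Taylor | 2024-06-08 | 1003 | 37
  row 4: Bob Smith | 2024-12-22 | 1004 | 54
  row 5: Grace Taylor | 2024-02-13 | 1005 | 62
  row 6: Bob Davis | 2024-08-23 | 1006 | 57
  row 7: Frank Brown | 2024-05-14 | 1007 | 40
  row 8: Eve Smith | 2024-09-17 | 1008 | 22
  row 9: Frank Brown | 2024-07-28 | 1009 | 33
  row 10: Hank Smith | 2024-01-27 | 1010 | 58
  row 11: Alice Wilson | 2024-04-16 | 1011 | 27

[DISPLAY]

Name        │Date      │ID  │Age        
────────────┼──────────┼────┼───        
Grace Smith │2024-05-16│1000│48         
Frank Davis │2024-07-08│1001│59         
Eve Jones   │2024-07-22│1002│21         
Bob Taylor  │2024-06-08│1003│37         
Bob Smith   │2024-12-22│1004│54         
Grace Taylor│2024-02-13│1005│62         
Bob Davis   │2024-08-23│1006│57         
Frank Brown │2024-05-14│1007│40         
Eve Smith   │2024-09-17│1008│22         
Frank Brown │2024-07-28│1009│33         
Hank Smith  │2024-01-27│1010│58         
Alice Wilson│2024-04-16│1011│27         
                                        
                                        
                                        
                                        
                                        
                                        
                                        
                                        
                                        
                                        
                                        


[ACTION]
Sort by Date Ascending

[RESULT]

Name        │Date     ▲│ID  │Age        
────────────┼──────────┼────┼───        
Hank Smith  │2024-01-27│1010│58         
Grace Taylor│2024-02-13│1005│62         
Alice Wilson│2024-04-16│1011│27         
Frank Brown │2024-05-14│1007│40         
Grace Smith │2024-05-16│1000│48         
Bob Taylor  │2024-06-08│1003│37         
Frank Davis │2024-07-08│1001│59         
Eve Jones   │2024-07-22│1002│21         
Frank Brown │2024-07-28│1009│33         
Bob Davis   │2024-08-23│1006│57         
Eve Smith   │2024-09-17│1008│22         
Bob Smith   │2024-12-22│1004│54         
                                        
                                        
                                        
                                        
                                        
                                        
                                        
                                        
                                        
                                        
                                        


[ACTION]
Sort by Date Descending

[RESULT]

Name        │Date     ▼│ID  │Age        
────────────┼──────────┼────┼───        
Bob Smith   │2024-12-22│1004│54         
Eve Smith   │2024-09-17│1008│22         
Bob Davis   │2024-08-23│1006│57         
Frank Brown │2024-07-28│1009│33         
Eve Jones   │2024-07-22│1002│21         
Frank Davis │2024-07-08│1001│59         
Bob Taylor  │2024-06-08│1003│37         
Grace Smith │2024-05-16│1000│48         
Frank Brown │2024-05-14│1007│40         
Alice Wilson│2024-04-16│1011│27         
Grace Taylor│2024-02-13│1005│62         
Hank Smith  │2024-01-27│1010│58         
                                        
                                        
                                        
                                        
                                        
                                        
                                        
                                        
                                        
                                        
                                        


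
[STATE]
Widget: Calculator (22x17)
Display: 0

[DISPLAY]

                     0
┌───┬───┬───┬───┐     
│ 7 │ 8 │ 9 │ ÷ │     
├───┼───┼───┼───┤     
│ 4 │ 5 │ 6 │ × │     
├───┼───┼───┼───┤     
│ 1 │ 2 │ 3 │ - │     
├───┼───┼───┼───┤     
│ 0 │ . │ = │ + │     
├───┼───┼───┼───┤     
│ C │ MC│ MR│ M+│     
└───┴───┴───┴───┘     
                      
                      
                      
                      
                      


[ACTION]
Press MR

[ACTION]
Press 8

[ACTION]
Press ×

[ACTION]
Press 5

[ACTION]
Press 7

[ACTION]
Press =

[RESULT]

                   456
┌───┬───┬───┬───┐     
│ 7 │ 8 │ 9 │ ÷ │     
├───┼───┼───┼───┤     
│ 4 │ 5 │ 6 │ × │     
├───┼───┼───┼───┤     
│ 1 │ 2 │ 3 │ - │     
├───┼───┼───┼───┤     
│ 0 │ . │ = │ + │     
├───┼───┼───┼───┤     
│ C │ MC│ MR│ M+│     
└───┴───┴───┴───┘     
                      
                      
                      
                      
                      


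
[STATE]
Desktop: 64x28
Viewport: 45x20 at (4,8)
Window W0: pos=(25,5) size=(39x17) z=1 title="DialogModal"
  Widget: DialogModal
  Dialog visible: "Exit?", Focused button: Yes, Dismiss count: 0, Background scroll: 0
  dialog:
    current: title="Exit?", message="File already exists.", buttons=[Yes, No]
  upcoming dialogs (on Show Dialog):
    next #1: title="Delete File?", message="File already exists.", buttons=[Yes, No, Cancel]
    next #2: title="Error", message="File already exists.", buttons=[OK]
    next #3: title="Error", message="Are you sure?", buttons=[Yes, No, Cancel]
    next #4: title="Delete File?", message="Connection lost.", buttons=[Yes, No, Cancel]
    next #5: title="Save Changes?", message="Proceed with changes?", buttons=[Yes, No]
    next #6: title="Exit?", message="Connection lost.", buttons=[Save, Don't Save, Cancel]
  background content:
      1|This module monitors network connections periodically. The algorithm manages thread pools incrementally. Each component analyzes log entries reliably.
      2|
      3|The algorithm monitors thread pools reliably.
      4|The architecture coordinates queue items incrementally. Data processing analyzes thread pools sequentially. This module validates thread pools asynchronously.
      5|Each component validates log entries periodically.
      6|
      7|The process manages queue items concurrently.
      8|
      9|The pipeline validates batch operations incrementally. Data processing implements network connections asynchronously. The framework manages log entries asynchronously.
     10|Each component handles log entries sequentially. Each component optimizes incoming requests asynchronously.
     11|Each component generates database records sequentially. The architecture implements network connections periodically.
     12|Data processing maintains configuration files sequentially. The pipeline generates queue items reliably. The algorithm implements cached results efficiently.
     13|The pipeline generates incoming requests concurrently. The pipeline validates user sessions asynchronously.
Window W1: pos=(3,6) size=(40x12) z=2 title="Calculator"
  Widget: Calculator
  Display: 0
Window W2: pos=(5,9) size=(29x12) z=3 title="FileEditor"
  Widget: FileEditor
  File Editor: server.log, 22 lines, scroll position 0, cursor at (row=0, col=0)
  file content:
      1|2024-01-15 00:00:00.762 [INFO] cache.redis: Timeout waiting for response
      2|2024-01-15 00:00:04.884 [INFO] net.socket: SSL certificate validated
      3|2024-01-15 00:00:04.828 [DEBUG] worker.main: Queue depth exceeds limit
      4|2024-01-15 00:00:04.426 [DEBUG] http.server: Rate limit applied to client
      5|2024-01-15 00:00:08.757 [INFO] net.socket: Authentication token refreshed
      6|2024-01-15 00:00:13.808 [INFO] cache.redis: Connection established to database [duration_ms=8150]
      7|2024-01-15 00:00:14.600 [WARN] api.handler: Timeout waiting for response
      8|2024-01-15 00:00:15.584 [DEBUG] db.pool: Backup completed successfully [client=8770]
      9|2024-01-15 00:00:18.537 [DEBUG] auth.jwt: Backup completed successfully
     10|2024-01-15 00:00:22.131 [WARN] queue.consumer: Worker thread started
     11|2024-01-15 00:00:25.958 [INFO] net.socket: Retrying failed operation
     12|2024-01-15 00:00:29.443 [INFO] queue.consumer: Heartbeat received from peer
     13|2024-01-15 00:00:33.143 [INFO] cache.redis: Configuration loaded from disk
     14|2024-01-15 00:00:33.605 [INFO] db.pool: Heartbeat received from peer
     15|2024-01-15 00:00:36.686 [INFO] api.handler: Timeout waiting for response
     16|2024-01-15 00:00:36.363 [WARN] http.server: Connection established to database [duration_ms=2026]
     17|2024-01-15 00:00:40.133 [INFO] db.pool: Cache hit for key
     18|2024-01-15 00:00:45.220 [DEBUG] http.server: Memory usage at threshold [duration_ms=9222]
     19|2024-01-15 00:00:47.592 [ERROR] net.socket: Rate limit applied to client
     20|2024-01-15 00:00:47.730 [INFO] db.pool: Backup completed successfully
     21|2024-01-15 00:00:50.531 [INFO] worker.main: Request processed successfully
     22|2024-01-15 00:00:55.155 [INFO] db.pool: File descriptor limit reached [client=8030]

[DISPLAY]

──────────────────────────────────────┨ors ne
 ┏━━━━━━━━━━━━━━━━━━━━━━━━━━━┓       0┃      
┌┃ FileEditor                ┃        ┃itors 
│┠───────────────────────────┨        ┃coordi
├┃█024-01-15 00:00:00.762 [I▲┃        ┃──────
│┃2024-01-15 00:00:04.884 [I█┃        ┃it?   
├┃2024-01-15 00:00:04.828 [D░┃        ┃ady ex
│┃2024-01-15 00:00:04.426 [D░┃        ┃]  No 
└┃2024-01-15 00:00:08.757 [I░┃        ┃──────
━┃2024-01-15 00:00:13.808 [I░┃━━━━━━━━┛ndles 
 ┃2024-01-15 00:00:14.600 [W░┃ponent generate
 ┃2024-01-15 00:00:15.584 [D▼┃cessing maintai
 ┗━━━━━━━━━━━━━━━━━━━━━━━━━━━┛line generates 
                     ┗━━━━━━━━━━━━━━━━━━━━━━━
                                             
                                             
                                             
                                             
                                             
                                             


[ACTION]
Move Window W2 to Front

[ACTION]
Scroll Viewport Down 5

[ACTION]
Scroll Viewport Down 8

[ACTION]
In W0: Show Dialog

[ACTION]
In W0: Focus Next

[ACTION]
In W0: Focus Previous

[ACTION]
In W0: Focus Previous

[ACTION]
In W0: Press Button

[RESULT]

──────────────────────────────────────┨ors ne
 ┏━━━━━━━━━━━━━━━━━━━━━━━━━━━┓       0┃      
┌┃ FileEditor                ┃        ┃itors 
│┠───────────────────────────┨        ┃coordi
├┃█024-01-15 00:00:00.762 [I▲┃        ┃lidate
│┃2024-01-15 00:00:04.884 [I█┃        ┃      
├┃2024-01-15 00:00:04.828 [D░┃        ┃es que
│┃2024-01-15 00:00:04.426 [D░┃        ┃      
└┃2024-01-15 00:00:08.757 [I░┃        ┃dates 
━┃2024-01-15 00:00:13.808 [I░┃━━━━━━━━┛ndles 
 ┃2024-01-15 00:00:14.600 [W░┃ponent generate
 ┃2024-01-15 00:00:15.584 [D▼┃cessing maintai
 ┗━━━━━━━━━━━━━━━━━━━━━━━━━━━┛line generates 
                     ┗━━━━━━━━━━━━━━━━━━━━━━━
                                             
                                             
                                             
                                             
                                             
                                             


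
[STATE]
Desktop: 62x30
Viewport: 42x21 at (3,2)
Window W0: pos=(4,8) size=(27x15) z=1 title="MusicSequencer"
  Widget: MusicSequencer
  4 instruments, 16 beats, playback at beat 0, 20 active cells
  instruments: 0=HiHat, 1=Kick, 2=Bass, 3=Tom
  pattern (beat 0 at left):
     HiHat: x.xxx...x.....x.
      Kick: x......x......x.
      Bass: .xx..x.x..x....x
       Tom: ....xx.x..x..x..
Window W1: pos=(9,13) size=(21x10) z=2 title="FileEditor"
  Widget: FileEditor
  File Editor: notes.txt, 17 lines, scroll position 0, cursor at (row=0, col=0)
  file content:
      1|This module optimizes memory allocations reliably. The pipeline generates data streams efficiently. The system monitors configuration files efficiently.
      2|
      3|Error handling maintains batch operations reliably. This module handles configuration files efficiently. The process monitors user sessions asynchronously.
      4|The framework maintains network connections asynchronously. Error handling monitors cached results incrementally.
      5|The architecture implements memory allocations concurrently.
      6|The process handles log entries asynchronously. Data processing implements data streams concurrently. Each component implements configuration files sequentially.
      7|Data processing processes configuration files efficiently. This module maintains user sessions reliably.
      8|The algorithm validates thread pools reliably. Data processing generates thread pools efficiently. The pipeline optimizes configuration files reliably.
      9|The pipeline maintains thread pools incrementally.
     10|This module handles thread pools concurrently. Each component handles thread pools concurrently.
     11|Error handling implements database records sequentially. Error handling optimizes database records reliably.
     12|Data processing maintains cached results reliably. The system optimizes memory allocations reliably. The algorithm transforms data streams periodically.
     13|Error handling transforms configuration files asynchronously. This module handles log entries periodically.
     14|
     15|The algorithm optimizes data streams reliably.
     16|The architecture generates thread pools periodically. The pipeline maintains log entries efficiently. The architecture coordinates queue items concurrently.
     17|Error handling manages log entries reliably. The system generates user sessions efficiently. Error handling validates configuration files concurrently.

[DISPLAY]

                                          
                                          
                                          
                                          
                                          
                                          
 ┏━━━━━━━━━━━━━━━━━━━━━━━━━┓              
 ┃ MusicSequencer          ┃              
 ┠─────────────────────────┨              
 ┃      ▼123456789012345   ┃              
 ┃ HiHat█·███···█·····█·   ┃              
 ┃  Ki┏━━━━━━━━━━━━━━━━━━━┓┃              
 ┃  Ba┃ FileEditor        ┃┃              
 ┃   T┠───────────────────┨┃              
 ┃    ┃█his module optimi▲┃┃              
 ┃    ┃                  █┃┃              
 ┃    ┃Error handling mai░┃┃              
 ┃    ┃The framework main░┃┃              
 ┃    ┃The architecture i░┃┃              
 ┃    ┃The process handle▼┃┃              
 ┗━━━━┗━━━━━━━━━━━━━━━━━━━┛┛              


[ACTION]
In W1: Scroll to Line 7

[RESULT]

                                          
                                          
                                          
                                          
                                          
                                          
 ┏━━━━━━━━━━━━━━━━━━━━━━━━━┓              
 ┃ MusicSequencer          ┃              
 ┠─────────────────────────┨              
 ┃      ▼123456789012345   ┃              
 ┃ HiHat█·███···█·····█·   ┃              
 ┃  Ki┏━━━━━━━━━━━━━━━━━━━┓┃              
 ┃  Ba┃ FileEditor        ┃┃              
 ┃   T┠───────────────────┨┃              
 ┃    ┃Data processing pr▲┃┃              
 ┃    ┃The algorithm vali░┃┃              
 ┃    ┃The pipeline maint░┃┃              
 ┃    ┃This module handle█┃┃              
 ┃    ┃Error handling imp░┃┃              
 ┃    ┃Data processing ma▼┃┃              
 ┗━━━━┗━━━━━━━━━━━━━━━━━━━┛┛              


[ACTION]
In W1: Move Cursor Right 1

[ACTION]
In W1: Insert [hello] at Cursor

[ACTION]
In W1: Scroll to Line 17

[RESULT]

                                          
                                          
                                          
                                          
                                          
                                          
 ┏━━━━━━━━━━━━━━━━━━━━━━━━━┓              
 ┃ MusicSequencer          ┃              
 ┠─────────────────────────┨              
 ┃      ▼123456789012345   ┃              
 ┃ HiHat█·███···█·····█·   ┃              
 ┃  Ki┏━━━━━━━━━━━━━━━━━━━┓┃              
 ┃  Ba┃ FileEditor        ┃┃              
 ┃   T┠───────────────────┨┃              
 ┃    ┃Data processing ma▲┃┃              
 ┃    ┃Error handling tra░┃┃              
 ┃    ┃                  ░┃┃              
 ┃    ┃The algorithm opti░┃┃              
 ┃    ┃The architecture g█┃┃              
 ┃    ┃Error handling man▼┃┃              
 ┗━━━━┗━━━━━━━━━━━━━━━━━━━┛┛              


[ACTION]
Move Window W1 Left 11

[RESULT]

                                          
                                          
                                          
                                          
                                          
                                          
 ┏━━━━━━━━━━━━━━━━━━━━━━━━━┓              
 ┃ MusicSequencer          ┃              
 ┠─────────────────────────┨              
 ┃      ▼123456789012345   ┃              
 ┃ HiHat█·███···█·····█·   ┃              
━━━━━━━━━━━━━━━━━┓····█·   ┃              
ileEditor        ┃█····█   ┃              
─────────────────┨█··█··   ┃              
ta processing ma▲┃         ┃              
ror handling tra░┃         ┃              
                ░┃         ┃              
e algorithm opti░┃         ┃              
e architecture g█┃         ┃              
ror handling man▼┃         ┃              
━━━━━━━━━━━━━━━━━┛━━━━━━━━━┛              
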